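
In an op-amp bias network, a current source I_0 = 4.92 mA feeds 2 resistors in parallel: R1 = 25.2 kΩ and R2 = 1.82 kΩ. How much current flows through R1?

For two parallel branches, I_k = I_0 · (other R)/(sum of R).
I(R1) = 4.92 × 1.82/(25.2 + 1.82) = 4.92 × 0.06736 = 0.3314 mA.

I ≈ 0.331 mA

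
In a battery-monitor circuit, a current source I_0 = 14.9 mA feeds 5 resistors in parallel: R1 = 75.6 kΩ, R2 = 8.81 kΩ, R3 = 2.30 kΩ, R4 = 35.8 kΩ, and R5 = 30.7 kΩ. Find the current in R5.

I ≈ 0.780 mA

Conductances: ΣG = 1/75.6 + 1/8.81 + 1/2.30 + 1/35.8 + 1/30.7 = 0.6220 (1/kΩ).
Current divider: I(R5) = I_0 · G_k/ΣG = 14.9 × (0.03257/0.6220) = 14.9 × 0.05237 = 0.7803 mA.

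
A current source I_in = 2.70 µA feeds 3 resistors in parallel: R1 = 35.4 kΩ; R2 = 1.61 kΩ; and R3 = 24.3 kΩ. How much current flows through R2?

Total conductance ΣG = 1/35.4 + 1/1.61 + 1/24.3 = 0.6905 (units of 1/kΩ).
R2 takes the fraction G_k/ΣG = 0.6211/0.6905 = 0.8995, so I = 2.70 × 0.8995 = 2.429 µA.

I ≈ 2.43 µA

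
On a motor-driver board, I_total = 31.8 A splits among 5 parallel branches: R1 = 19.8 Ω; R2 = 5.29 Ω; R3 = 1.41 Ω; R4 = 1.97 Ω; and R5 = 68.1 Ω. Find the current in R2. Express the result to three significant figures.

Conductances: ΣG = 1/19.8 + 1/5.29 + 1/1.41 + 1/1.97 + 1/68.1 = 1.471 (1/Ω).
R2 takes the fraction G_k/ΣG = 0.1890/1.471 = 0.1285, so I = 31.8 × 0.1285 = 4.086 A.

I ≈ 4.09 A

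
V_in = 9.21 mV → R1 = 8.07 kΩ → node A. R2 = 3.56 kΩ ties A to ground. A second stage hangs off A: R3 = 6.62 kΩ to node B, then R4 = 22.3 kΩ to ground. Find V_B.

V_B ≈ 2.00 mV

Looking into the second stage from A: R3 + R4 = 28.92 kΩ appears in parallel with R2.
Effective lower resistance at A: R2 ‖ 28.92 = 3.170 kΩ.
V_A = 9.21 × 3.170/(8.07 + 3.170) = 2.597 mV.
V_B = V_A × 0.7711 = 2.003 mV.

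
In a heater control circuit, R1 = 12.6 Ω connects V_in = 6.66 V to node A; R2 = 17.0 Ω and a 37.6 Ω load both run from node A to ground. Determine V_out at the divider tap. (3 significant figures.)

R2 ‖ R_L = (17.0 × 37.6)/(17.0 + 37.6) = 11.71 Ω.
Voltage divider with the loaded lower leg: V_out = 6.66 × 11.71/(12.6 + 11.71) = 6.66 × 0.4816 = 3.208 V.

V_out ≈ 3.21 V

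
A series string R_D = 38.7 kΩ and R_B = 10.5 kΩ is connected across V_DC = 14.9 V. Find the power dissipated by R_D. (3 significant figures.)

ΣR = 49.20 kΩ → I = 14.9/49.20 = 0.3028 mA.
P(R_D) = I²·R_D = (0.3028)² × 38.7 = 3.549 mW.

P ≈ 3.55 mW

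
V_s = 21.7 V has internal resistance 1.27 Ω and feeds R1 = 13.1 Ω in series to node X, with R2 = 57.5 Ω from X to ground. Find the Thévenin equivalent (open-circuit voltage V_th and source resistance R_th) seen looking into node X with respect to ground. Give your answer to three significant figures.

R1' = 1.27 + 13.1 = 14.37 Ω (source resistance + R1).
With X open, the divider is unloaded: V_th = 21.7 × 57.5/71.87 = 17.36 V.
Looking into X with the source shorted: R_th = R1'·R2/(R1'+R2) = 14.37 × 57.5/71.87 = 11.50 Ω.

V_th ≈ 17.4 V, R_th ≈ 11.5 Ω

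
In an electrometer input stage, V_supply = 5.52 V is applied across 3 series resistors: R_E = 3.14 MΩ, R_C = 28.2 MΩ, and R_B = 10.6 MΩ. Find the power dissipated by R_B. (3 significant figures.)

The common current is I = 5.52/41.94 = 0.1316 µA.
P(R_B) = I²·R_B = (0.1316)² × 10.6 = 0.1836 µW.

P ≈ 0.184 µW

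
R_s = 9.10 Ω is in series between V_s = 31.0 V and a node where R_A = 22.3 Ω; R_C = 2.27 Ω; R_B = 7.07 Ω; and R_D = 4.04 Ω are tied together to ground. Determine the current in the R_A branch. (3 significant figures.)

Parallel bank: R_p = 1/(1/22.3 + 1/2.27 + 1/7.07 + 1/4.04) = 1.144 Ω.
Node voltage V_A = V_s · R_p/(R_s + R_p) = 31.0 × 0.1117 = 3.461 V.
Branch current I = V_A/R_A = 3.461/22.3 = 0.1552 A.

I ≈ 0.155 A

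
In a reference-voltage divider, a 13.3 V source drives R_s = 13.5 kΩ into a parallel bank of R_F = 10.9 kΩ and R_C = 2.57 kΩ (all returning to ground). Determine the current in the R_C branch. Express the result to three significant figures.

Combine the parallel branches: R_p = (1/10.9 + 1/2.57)⁻¹ = 2.080 kΩ.
V_A by voltage divider: V_A = 13.3 × 2.080/(13.5 + 2.080) = 1.775 V.
Branch current I = V_A/R_C = 1.775/2.57 = 0.6908 mA.

I ≈ 0.691 mA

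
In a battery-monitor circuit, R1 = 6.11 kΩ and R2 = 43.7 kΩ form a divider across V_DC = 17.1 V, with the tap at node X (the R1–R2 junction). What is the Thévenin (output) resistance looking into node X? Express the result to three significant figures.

Zeroing V_DC shorts the top of R1 to ground, so R_th = R1 ‖ R2 = 5.361 kΩ.

R_th ≈ 5.36 kΩ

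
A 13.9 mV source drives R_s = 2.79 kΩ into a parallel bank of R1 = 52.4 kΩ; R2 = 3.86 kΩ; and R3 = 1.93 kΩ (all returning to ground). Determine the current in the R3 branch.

Parallel bank: R_p = 1/(1/52.4 + 1/3.86 + 1/1.93) = 1.256 kΩ.
V_A by voltage divider: V_A = 13.9 × 1.256/(2.79 + 1.256) = 4.315 mV.
I(R3) = V_A / R3 = 4.315/1.93 = 2.236 µA.

I ≈ 2.24 µA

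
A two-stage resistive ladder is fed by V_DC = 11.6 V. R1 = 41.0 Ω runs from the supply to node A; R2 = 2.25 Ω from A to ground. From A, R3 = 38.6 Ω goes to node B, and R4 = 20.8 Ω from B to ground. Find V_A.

The second stage (R3 + R4 = 59.40 Ω) loads node A in parallel with R2.
Effective lower resistance at A: R2 ‖ 59.40 = 2.168 Ω.
First divider: V_A = V_DC · 2.168/(41.0 + 2.168) = 0.5825 V.

V_A ≈ 0.583 V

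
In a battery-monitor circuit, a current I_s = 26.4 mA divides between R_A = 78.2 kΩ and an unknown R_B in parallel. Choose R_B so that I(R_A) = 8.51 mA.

R_B ≈ 37.2 kΩ

In a two-way split, I_A/I_s = R_B/(R_A + R_B).
With f = 0.3223, R_B = R_A · f/(1−f) = 78.2 × 0.4757 = 37.20 kΩ.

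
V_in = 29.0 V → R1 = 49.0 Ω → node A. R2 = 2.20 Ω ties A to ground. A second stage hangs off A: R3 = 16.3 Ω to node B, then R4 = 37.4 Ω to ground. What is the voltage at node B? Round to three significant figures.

Looking into the second stage from A: R3 + R4 = 53.70 Ω appears in parallel with R2.
Effective lower resistance at A: R2 ‖ 53.70 = 2.113 Ω.
First divider: V_A = V_in · 2.113/(49.0 + 2.113) = 1.199 V.
Stage 2 is unloaded, so V_B = V_A · R4/(R3+R4) = 1.199 × 37.4/53.70 = 0.8351 V.

V_B ≈ 0.835 V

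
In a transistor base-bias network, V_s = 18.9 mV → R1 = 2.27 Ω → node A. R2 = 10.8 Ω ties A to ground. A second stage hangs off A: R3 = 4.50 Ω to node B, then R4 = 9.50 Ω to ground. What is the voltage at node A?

Node A sees R2 in parallel with the series input of stage 2, R3 + R4 = 14.00 Ω.
Effective lower resistance at A: R2 ‖ 14.00 = 6.097 Ω.
So V_A = 18.9 × 0.7287 = 13.77 mV.

V_A ≈ 13.8 mV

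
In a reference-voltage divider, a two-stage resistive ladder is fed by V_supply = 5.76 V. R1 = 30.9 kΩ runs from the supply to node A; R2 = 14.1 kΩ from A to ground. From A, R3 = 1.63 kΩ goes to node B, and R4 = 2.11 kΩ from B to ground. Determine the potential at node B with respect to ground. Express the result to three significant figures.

The second stage (R3 + R4 = 3.740 kΩ) loads node A in parallel with R2.
R2 ‖ (R3+R4) = 2.956 kΩ.
First divider: V_A = V_supply · 2.956/(30.9 + 2.956) = 0.5029 V.
V_B = V_A × 0.5642 = 0.2837 V.

V_B ≈ 0.284 V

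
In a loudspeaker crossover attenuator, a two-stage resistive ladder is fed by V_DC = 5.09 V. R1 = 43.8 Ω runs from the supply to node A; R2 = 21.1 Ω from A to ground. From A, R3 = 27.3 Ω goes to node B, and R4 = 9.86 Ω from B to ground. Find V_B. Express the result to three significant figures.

Node A sees R2 in parallel with the series input of stage 2, R3 + R4 = 37.16 Ω.
R2 ‖ (R3+R4) = 13.46 Ω.
V_A = 5.09 × 13.46/(43.8 + 13.46) = 1.196 V.
V_B = V_A × 0.2653 = 0.3174 V.

V_B ≈ 0.317 V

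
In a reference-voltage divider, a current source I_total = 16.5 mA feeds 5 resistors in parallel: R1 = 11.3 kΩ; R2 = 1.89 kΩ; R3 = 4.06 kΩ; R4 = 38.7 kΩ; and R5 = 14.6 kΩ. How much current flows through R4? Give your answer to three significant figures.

I ≈ 0.445 mA

Total conductance ΣG = 1/11.3 + 1/1.89 + 1/4.06 + 1/38.7 + 1/14.6 = 0.9582 (units of 1/kΩ).
By the current-divider rule, I = I_total · G_k/ΣG = 16.5 × 0.02697 = 0.4449 mA.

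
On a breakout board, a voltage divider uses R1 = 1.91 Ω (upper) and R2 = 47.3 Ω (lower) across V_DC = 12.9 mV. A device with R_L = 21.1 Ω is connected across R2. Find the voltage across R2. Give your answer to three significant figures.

V_out ≈ 11.4 mV

R2 ‖ R_L = (47.3 × 21.1)/(47.3 + 21.1) = 14.59 Ω.
Then V_out = V_DC · R2'/(R1 + R2') = 12.9 × 14.59/16.50 = 11.41 mV.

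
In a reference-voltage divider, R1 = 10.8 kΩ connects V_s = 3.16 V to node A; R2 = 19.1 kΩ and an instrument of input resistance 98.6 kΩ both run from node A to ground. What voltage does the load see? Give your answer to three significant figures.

V_out ≈ 1.89 V

R2 ‖ R_L = (19.1 × 98.6)/(19.1 + 98.6) = 16.00 kΩ.
Then V_out = V_s · R2'/(R1 + R2') = 3.16 × 16.00/26.80 = 1.887 V.
(Unloaded it would be 2.02 V; the load pulls it down.)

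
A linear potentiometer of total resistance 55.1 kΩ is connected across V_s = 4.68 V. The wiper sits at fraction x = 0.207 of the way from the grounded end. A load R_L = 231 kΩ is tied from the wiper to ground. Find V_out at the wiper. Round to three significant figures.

The pot divides into 43.69 kΩ above the wiper and 11.41 kΩ below.
(x·R_p) ‖ R_L = 10.87 kΩ.
V_out = 4.68 × 10.87/(43.69 + 10.87) = 0.9323 V.

V_out ≈ 0.932 V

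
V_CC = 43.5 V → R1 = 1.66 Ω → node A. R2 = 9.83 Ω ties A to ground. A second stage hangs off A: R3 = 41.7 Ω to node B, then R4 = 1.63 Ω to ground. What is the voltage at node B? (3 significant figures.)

V_B ≈ 1.36 V

The second stage (R3 + R4 = 43.33 Ω) loads node A in parallel with R2.
Effective lower resistance at A: R2 ‖ 43.33 = 8.012 Ω.
V_A = 43.5 × 8.012/(1.66 + 8.012) = 36.03 V.
V_B = V_A × 0.03762 = 1.356 V.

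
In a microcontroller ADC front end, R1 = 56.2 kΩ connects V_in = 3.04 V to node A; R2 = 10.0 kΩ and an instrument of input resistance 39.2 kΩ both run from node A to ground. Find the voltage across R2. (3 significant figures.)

R2 ‖ R_L = (10.0 × 39.2)/(10.0 + 39.2) = 7.967 kΩ.
Voltage divider with the loaded lower leg: V_out = 3.04 × 7.967/(56.2 + 7.967) = 3.04 × 0.1242 = 0.3775 V.
(Unloaded it would be 0.459 V; the load pulls it down.)

V_out ≈ 0.377 V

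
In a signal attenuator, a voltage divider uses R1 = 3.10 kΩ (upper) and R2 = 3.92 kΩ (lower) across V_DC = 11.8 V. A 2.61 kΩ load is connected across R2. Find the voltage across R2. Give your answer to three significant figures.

First combine the lower leg with the load: R2 ‖ R_L = 1.567 kΩ.
Then V_out = V_DC · R2'/(R1 + R2') = 11.8 × 1.567/4.667 = 3.962 V.

V_out ≈ 3.96 V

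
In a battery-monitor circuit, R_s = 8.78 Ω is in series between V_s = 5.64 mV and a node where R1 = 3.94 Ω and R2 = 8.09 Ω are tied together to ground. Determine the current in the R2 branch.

Combine the parallel branches: R_p = (1/3.94 + 1/8.09)⁻¹ = 2.650 Ω.
Node voltage V_A = V_s · R_p/(R_s + R_p) = 5.64 × 0.2318 = 1.307 mV.
I(R2) = V_A / R2 = 1.307/8.09 = 0.1616 mA.

I ≈ 0.162 mA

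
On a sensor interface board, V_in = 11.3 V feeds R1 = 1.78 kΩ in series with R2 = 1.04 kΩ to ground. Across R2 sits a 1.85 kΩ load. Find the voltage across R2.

V_out ≈ 3.08 V

R2 ‖ R_L = (1.04 × 1.85)/(1.04 + 1.85) = 0.6657 kΩ.
Now apply the divider: V_out = 11.3 × 0.2722 = 3.076 V.
(Unloaded it would be 4.17 V; the load pulls it down.)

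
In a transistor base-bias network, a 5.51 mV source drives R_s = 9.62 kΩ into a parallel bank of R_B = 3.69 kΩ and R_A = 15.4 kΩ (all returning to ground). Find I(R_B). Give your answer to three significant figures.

I ≈ 0.353 µA

Parallel bank: R_p = 1/(1/3.69 + 1/15.4) = 2.977 kΩ.
V_A = 5.51 × 2.977/12.60 = 1.302 mV.
Branch current I = V_A/R_B = 1.302/3.69 = 0.3529 µA.
(Equivalently: I_total = 0.4374 µA, then current-divider fraction G_k/ΣG = 0.8067.)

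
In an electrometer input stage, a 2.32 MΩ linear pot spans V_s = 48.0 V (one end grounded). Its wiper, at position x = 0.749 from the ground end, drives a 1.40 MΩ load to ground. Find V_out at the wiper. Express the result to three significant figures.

V_out ≈ 27.4 V

Lower segment x·R_p = 1.738 MΩ; upper segment (1−x)·R_p = 0.5823 MΩ.
R_L loads the lower segment: effective lower R = 0.7753 MΩ.
V_out = 48.0 × 0.7753/(0.5823 + 0.7753) = 27.41 V.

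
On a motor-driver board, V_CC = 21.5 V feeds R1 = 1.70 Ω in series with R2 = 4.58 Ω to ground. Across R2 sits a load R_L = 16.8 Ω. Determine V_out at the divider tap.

V_out ≈ 14.6 V

First combine the lower leg with the load: R2 ‖ R_L = 3.599 Ω.
Now apply the divider: V_out = 21.5 × 0.6792 = 14.60 V.
(Unloaded it would be 15.7 V; the load pulls it down.)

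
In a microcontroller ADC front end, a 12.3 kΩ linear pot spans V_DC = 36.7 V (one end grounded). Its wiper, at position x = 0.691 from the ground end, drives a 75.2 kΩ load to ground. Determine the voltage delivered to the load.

V_out ≈ 24.5 V

Lower segment x·R_p = 8.499 kΩ; upper segment (1−x)·R_p = 3.801 kΩ.
R_L loads the lower segment: effective lower R = 7.636 kΩ.
Then V_out = V_DC · 7.636/(3.801 + 7.636) = 24.50 V.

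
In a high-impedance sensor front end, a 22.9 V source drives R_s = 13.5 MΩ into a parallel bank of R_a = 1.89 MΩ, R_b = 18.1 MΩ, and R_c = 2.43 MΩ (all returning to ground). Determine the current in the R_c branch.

Parallel bank: R_p = 1/(1/1.89 + 1/18.1 + 1/2.43) = 1.004 MΩ.
V_A by voltage divider: V_A = 22.9 × 1.004/(13.5 + 1.004) = 1.585 V.
Branch current I = V_A/R_c = 1.585/2.43 = 0.6524 µA.
(Equivalently: I_total = 1.579 µA, then current-divider fraction G_k/ΣG = 0.4132.)

I ≈ 0.652 µA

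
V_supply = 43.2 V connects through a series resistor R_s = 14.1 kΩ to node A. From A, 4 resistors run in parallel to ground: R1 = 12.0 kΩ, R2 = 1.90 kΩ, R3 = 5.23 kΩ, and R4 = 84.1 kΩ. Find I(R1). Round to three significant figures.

Parallel bank: R_p = 1/(1/12.0 + 1/1.90 + 1/5.23 + 1/84.1) = 1.230 kΩ.
V_A by voltage divider: V_A = 43.2 × 1.230/(14.1 + 1.230) = 3.467 V.
I(R1) = V_A / R1 = 3.467/12.0 = 0.2889 mA.
(Check via current divider: I_total = 2.818 mA; share G_k/ΣG = 0.1025 → same result.)

I ≈ 0.289 mA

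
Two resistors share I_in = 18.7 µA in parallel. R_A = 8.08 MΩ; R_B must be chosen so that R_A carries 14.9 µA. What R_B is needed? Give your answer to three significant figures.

R_B ≈ 31.7 MΩ

The fraction through R_A equals R_B/(R_A+R_B).
With f = 0.7968, R_B = R_A · f/(1−f) = 8.08 × 3.921 = 31.68 MΩ.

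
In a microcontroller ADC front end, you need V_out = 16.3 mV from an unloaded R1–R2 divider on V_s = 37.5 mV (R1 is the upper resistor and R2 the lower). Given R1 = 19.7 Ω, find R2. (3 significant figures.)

The divider ratio is R2/(R1+R2) = 16.3/37.5 = 0.4347.
R2 = R1 · 0.4347/(1 − 0.4347) = 15.15 Ω.

R2 ≈ 15.1 Ω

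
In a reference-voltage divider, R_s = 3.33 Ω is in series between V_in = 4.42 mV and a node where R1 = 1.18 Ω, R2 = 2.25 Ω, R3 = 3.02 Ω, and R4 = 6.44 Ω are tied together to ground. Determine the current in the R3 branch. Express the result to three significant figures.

Equivalent of the parallel group: R_p = 0.5623 Ω.
V_A by voltage divider: V_A = 4.42 × 0.5623/(3.33 + 0.5623) = 0.6386 mV.
I(R3) = V_A / R3 = 0.6386/3.02 = 0.2114 mA.
(Equivalently: I_total = 1.136 mA, then current-divider fraction G_k/ΣG = 0.1862.)

I ≈ 0.211 mA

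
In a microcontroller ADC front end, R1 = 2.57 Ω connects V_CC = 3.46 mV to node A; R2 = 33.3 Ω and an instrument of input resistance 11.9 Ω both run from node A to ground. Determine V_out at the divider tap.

V_out ≈ 2.68 mV

R2 ‖ R_L = (33.3 × 11.9)/(33.3 + 11.9) = 8.767 Ω.
Then V_out = V_CC · R2'/(R1 + R2') = 3.46 × 8.767/11.34 = 2.676 mV.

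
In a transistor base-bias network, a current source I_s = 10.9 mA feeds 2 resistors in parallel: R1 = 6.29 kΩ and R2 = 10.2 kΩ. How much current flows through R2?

For two parallel branches, I_k = I_s · (other R)/(sum of R).
I(R2) = 10.9 × 6.29/(6.29 + 10.2) = 10.9 × 0.3814 = 4.158 mA.

I ≈ 4.16 mA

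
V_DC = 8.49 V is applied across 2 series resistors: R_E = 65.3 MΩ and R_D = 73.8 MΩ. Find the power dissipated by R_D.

P ≈ 0.275 µW

The common current is I = 8.49/139.1 = 0.06104 µA.
P(R_D) = I²·R_D = (0.06104)² × 73.8 = 0.2749 µW.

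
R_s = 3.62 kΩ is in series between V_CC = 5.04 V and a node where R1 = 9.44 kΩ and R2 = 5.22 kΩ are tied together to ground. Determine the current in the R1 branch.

I ≈ 0.257 mA

Equivalent of the parallel group: R_p = 3.361 kΩ.
V_A by voltage divider: V_A = 5.04 × 3.361/(3.62 + 3.361) = 2.427 V.
I(R1) = V_A / R1 = 2.427/9.44 = 0.2571 mA.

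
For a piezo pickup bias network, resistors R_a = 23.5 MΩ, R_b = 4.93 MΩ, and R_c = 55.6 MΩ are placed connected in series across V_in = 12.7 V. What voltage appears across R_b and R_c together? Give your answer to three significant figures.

V ≈ 9.15 V

ΣR = 23.5 + 4.93 + 55.6 = 84.03 MΩ.
R_{R_b..R_c} = 4.93 + 55.6 = 60.53 MΩ.
By the voltage-divider rule, V = 12.7 × 60.53/84.03 = 9.148 V.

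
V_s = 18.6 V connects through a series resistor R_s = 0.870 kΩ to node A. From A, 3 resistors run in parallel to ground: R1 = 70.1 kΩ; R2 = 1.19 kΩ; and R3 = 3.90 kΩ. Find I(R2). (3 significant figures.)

I ≈ 7.95 mA

Combine the parallel branches: R_p = (1/70.1 + 1/1.19 + 1/3.90)⁻¹ = 0.9001 kΩ.
V_A = 18.6 × 0.9001/1.770 = 9.458 V.
I(R2) = V_A / R2 = 9.458/1.19 = 7.948 mA.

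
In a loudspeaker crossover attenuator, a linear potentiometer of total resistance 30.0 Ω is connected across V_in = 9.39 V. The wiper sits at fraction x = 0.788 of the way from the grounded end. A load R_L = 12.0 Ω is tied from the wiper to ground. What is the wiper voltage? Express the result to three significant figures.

The pot divides into 6.360 Ω above the wiper and 23.64 Ω below.
(x·R_p) ‖ R_L = 7.960 Ω.
V_out = 9.39 × 7.960/(6.360 + 7.960) = 5.219 V.

V_out ≈ 5.22 V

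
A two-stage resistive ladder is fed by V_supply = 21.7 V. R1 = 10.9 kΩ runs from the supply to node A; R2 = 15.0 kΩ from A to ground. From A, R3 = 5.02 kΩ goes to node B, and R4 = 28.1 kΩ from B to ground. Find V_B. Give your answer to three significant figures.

The second stage (R3 + R4 = 33.12 kΩ) loads node A in parallel with R2.
R2 ‖ (R3+R4) = 10.32 kΩ.
First divider: V_A = V_supply · 10.32/(10.9 + 10.32) = 10.56 V.
Then the unloaded second divider: V_B = V_A × R4/(R3+R4) = 10.56 × 0.8484 = 8.956 V.

V_B ≈ 8.96 V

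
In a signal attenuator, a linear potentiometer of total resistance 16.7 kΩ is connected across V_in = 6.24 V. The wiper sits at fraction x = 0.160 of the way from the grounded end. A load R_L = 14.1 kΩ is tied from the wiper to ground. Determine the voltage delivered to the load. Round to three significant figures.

Lower segment x·R_p = 2.672 kΩ; upper segment (1−x)·R_p = 14.03 kΩ.
R_L loads the lower segment: effective lower R = 2.246 kΩ.
V_out = 6.24 × 2.246/(14.03 + 2.246) = 0.8613 V.
(Unloaded: V_out = x·V_in = 0.998 V.)

V_out ≈ 0.861 V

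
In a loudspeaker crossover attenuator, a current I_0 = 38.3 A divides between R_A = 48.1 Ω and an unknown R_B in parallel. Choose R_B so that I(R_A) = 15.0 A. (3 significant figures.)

In a two-way split, I_A/I_0 = R_B/(R_A + R_B).
15.0/38.3 = R_B/(R_A + R_B) → R_B = R_A · (0.3916)/(1 − 0.3916) = 48.1 × 0.6438 = 30.97 Ω.

R_B ≈ 31.0 Ω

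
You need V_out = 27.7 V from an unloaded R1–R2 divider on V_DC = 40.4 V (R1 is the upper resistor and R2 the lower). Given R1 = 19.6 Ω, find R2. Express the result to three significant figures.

The divider ratio is R2/(R1+R2) = 27.7/40.4 = 0.6856.
So R2 = R1 · V_out/(V_DC − V_out) = 19.6 × 27.7/(40.4 − 27.7) = 19.6 × 2.181 = 42.75 Ω.

R2 ≈ 42.7 Ω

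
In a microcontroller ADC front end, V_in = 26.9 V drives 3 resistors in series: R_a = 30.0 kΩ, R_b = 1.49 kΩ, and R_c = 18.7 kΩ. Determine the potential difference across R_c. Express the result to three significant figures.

V ≈ 10.0 V

ΣR = 30.0 + 1.49 + 18.7 = 50.19 kΩ.
Voltage divider: V = V_in · (18.70 / 50.19) = 26.9 × 0.3726 = 10.02 V.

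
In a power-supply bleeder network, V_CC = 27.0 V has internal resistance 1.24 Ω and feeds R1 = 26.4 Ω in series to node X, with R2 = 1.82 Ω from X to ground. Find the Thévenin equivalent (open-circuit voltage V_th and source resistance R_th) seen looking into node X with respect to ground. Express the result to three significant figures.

V_th ≈ 1.67 V, R_th ≈ 1.71 Ω

R1' = 1.24 + 26.4 = 27.64 Ω (source resistance + R1).
With X open, the divider is unloaded: V_th = 27.0 × 1.82/29.46 = 1.668 V.
Looking into X with the source shorted: R_th = R1'·R2/(R1'+R2) = 27.64 × 1.82/29.46 = 1.708 Ω.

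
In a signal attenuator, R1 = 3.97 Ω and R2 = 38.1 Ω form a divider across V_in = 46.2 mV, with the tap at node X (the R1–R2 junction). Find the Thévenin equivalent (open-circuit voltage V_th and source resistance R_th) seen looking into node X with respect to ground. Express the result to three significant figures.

V_th ≈ 41.8 mV, R_th ≈ 3.60 Ω

With X open, the divider is unloaded: V_th = 46.2 × 38.1/42.07 = 41.84 mV.
With V_in suppressed (replaced by a short), R_th = R1 ‖ R2 = (3.970 × 38.1)/(3.970 + 38.1) = 3.595 Ω.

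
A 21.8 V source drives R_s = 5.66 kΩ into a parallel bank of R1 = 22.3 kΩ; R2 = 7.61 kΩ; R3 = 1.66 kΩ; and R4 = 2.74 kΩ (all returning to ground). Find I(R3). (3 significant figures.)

Parallel bank: R_p = 1/(1/22.3 + 1/7.61 + 1/1.66 + 1/2.74) = 0.8744 kΩ.
V_A = 21.8 × 0.8744/6.534 = 2.917 V.
Branch current I = V_A/R3 = 2.917/1.66 = 1.757 mA.
(Check via current divider: I_total = 3.336 mA; share G_k/ΣG = 0.5268 → same result.)

I ≈ 1.76 mA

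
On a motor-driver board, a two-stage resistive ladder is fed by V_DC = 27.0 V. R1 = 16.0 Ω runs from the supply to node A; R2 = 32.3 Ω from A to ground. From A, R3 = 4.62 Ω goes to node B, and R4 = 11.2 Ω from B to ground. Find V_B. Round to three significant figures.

V_B ≈ 7.63 V

Looking into the second stage from A: R3 + R4 = 15.82 Ω appears in parallel with R2.
R2 ‖ (R3+R4) = 10.62 Ω.
First divider: V_A = V_DC · 10.62/(16.0 + 10.62) = 10.77 V.
Stage 2 is unloaded, so V_B = V_A · R4/(R3+R4) = 10.77 × 11.2/15.82 = 7.625 V.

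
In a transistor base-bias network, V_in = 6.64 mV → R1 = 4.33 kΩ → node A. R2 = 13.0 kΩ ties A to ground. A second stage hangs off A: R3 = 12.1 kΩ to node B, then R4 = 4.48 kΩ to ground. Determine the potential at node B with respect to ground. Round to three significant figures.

V_B ≈ 1.13 mV

Looking into the second stage from A: R3 + R4 = 16.58 kΩ appears in parallel with R2.
Effective lower resistance at A: R2 ‖ 16.58 = 7.287 kΩ.
So V_A = 6.64 × 0.6273 = 4.165 mV.
Stage 2 is unloaded, so V_B = V_A · R4/(R3+R4) = 4.165 × 4.48/16.58 = 1.125 mV.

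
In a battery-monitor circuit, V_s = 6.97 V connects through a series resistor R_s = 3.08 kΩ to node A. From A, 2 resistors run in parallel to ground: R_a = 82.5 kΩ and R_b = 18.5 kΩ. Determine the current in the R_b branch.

I ≈ 0.313 mA

Combine the parallel branches: R_p = (1/82.5 + 1/18.5)⁻¹ = 15.11 kΩ.
Node voltage V_A = V_s · R_p/(R_s + R_p) = 6.97 × 0.8307 = 5.790 V.
I(R_b) = V_A / R_b = 5.790/18.5 = 0.3130 mA.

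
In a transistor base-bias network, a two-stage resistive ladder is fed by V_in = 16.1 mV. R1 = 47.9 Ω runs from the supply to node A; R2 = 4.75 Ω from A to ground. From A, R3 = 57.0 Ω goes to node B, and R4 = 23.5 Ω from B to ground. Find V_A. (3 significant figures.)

Node A sees R2 in parallel with the series input of stage 2, R3 + R4 = 80.50 Ω.
Effective lower resistance at A: R2 ‖ 80.50 = 4.485 Ω.
V_A = 16.1 × 4.485/(47.9 + 4.485) = 1.379 mV.

V_A ≈ 1.38 mV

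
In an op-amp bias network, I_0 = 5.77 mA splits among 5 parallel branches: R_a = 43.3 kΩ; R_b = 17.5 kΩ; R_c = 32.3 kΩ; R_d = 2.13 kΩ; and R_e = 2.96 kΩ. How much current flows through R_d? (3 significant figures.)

I ≈ 2.95 mA

ΣG = 1/43.3 + 1/17.5 + 1/32.3 + 1/2.13 + 1/2.96 = 0.9185.
R_d takes the fraction G_k/ΣG = 0.4695/0.9185 = 0.5111, so I = 5.77 × 0.5111 = 2.949 mA.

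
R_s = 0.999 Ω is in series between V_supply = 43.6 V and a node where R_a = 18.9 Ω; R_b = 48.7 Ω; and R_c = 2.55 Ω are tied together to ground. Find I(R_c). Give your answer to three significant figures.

I ≈ 11.7 A

Parallel bank: R_p = 1/(1/18.9 + 1/48.7 + 1/2.55) = 2.148 Ω.
V_A by voltage divider: V_A = 43.6 × 2.148/(0.999 + 2.148) = 29.76 V.
I(R_c) = V_A / R_c = 29.76/2.55 = 11.67 A.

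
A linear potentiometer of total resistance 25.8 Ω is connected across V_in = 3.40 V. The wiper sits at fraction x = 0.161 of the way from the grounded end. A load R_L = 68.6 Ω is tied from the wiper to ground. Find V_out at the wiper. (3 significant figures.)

V_out ≈ 0.521 V

Lower segment x·R_p = 4.154 Ω; upper segment (1−x)·R_p = 21.65 Ω.
R_L loads the lower segment: effective lower R = 3.917 Ω.
Loaded-divider output: V_out = 3.40 × 0.1532 = 0.5209 V.
(Unloaded: V_out = x·V_in = 0.547 V.)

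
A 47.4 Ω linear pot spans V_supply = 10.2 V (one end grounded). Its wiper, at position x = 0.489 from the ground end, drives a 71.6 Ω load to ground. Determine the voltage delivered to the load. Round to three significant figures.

V_out ≈ 4.28 V

The pot divides into 24.22 Ω above the wiper and 23.18 Ω below.
Lower segment in parallel with the load: 23.18 ‖ 71.6 = 17.51 Ω.
Loaded-divider output: V_out = 10.2 × 0.4196 = 4.280 V.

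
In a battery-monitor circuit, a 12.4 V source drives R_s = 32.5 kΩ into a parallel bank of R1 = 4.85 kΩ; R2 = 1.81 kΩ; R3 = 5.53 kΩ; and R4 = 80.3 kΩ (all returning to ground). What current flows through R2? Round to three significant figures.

Parallel bank: R_p = 1/(1/4.85 + 1/1.81 + 1/5.53 + 1/80.3) = 1.050 kΩ.
V_A by voltage divider: V_A = 12.4 × 1.050/(32.5 + 1.050) = 0.3882 V.
I(R2) = V_A / R2 = 0.3882/1.81 = 0.2145 mA.
(Check via current divider: I_total = 0.3696 mA; share G_k/ΣG = 0.5804 → same result.)

I ≈ 0.214 mA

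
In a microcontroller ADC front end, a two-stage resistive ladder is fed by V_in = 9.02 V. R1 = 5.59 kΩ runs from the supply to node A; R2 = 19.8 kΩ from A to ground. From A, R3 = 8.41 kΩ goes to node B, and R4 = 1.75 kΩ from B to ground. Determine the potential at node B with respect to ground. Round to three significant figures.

The second stage (R3 + R4 = 10.16 kΩ) loads node A in parallel with R2.
R2 ‖ (R3+R4) = 6.715 kΩ.
V_A = 9.02 × 6.715/(5.59 + 6.715) = 4.922 V.
Then the unloaded second divider: V_B = V_A × R4/(R3+R4) = 4.922 × 0.1722 = 0.8478 V.

V_B ≈ 0.848 V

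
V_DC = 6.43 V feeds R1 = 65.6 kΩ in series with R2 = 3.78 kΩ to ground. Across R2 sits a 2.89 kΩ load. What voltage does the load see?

V_out ≈ 0.157 V

First combine the lower leg with the load: R2 ‖ R_L = 1.638 kΩ.
Voltage divider with the loaded lower leg: V_out = 6.43 × 1.638/(65.6 + 1.638) = 6.43 × 0.02436 = 0.1566 V.
(Unloaded it would be 0.350 V; the load pulls it down.)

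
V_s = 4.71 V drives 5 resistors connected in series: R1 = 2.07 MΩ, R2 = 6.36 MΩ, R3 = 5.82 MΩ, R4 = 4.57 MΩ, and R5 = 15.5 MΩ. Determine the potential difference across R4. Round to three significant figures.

V ≈ 0.627 V

ΣR = 2.07 + 6.36 + 5.82 + 4.57 + 15.5 = 34.32 MΩ.
V = V_s · R/ΣR = 4.71 × 0.1332 = 0.6272 V.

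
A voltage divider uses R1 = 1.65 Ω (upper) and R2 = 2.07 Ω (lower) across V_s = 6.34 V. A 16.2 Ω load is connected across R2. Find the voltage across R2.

V_out ≈ 3.34 V

First combine the lower leg with the load: R2 ‖ R_L = 1.835 Ω.
Now apply the divider: V_out = 6.34 × 0.5266 = 3.339 V.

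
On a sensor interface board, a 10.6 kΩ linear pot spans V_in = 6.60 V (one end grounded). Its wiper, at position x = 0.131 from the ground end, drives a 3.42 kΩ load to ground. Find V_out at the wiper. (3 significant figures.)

Split the track: R_lower = x·R_p = 1.389 kΩ, R_upper = (1−x)·R_p = 9.211 kΩ.
Lower segment in parallel with the load: 1.389 ‖ 3.42 = 0.9876 kΩ.
Loaded-divider output: V_out = 6.60 × 0.09683 = 0.6391 V.

V_out ≈ 0.639 V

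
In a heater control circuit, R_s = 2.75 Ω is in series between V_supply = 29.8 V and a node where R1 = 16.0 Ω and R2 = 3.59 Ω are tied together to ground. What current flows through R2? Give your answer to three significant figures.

Combine the parallel branches: R_p = (1/16.0 + 1/3.59)⁻¹ = 2.932 Ω.
Node voltage V_A = V_supply · R_p/(R_s + R_p) = 29.8 × 0.5160 = 15.38 V.
I(R2) = V_A / R2 = 15.38/3.59 = 4.283 A.
(Check via current divider: I_total = 5.245 A; share G_k/ΣG = 0.8167 → same result.)

I ≈ 4.28 A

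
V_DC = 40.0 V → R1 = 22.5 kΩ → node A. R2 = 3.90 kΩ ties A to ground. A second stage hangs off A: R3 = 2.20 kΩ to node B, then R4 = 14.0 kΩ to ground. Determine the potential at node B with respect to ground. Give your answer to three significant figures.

V_B ≈ 4.24 V

The second stage (R3 + R4 = 16.20 kΩ) loads node A in parallel with R2.
R2 ‖ (R3+R4) = 3.143 kΩ.
So V_A = 40.0 × 0.1226 = 4.903 V.
Stage 2 is unloaded, so V_B = V_A · R4/(R3+R4) = 4.903 × 14.0/16.20 = 4.237 V.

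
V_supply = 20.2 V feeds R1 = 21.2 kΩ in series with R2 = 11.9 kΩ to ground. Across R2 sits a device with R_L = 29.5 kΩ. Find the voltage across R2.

V_out ≈ 5.77 V

First combine the lower leg with the load: R2 ‖ R_L = 8.479 kΩ.
Voltage divider with the loaded lower leg: V_out = 20.2 × 8.479/(21.2 + 8.479) = 20.2 × 0.2857 = 5.771 V.
(Unloaded it would be 7.26 V; the load pulls it down.)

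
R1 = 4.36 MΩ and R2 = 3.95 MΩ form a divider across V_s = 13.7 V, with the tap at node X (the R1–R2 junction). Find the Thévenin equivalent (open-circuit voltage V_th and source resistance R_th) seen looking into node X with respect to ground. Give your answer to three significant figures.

V_th ≈ 6.51 V, R_th ≈ 2.07 MΩ

With X open, the divider is unloaded: V_th = 13.7 × 3.95/8.310 = 6.512 V.
Looking into X with the source shorted: R_th = R1·R2/(R1+R2) = 4.360 × 3.95/8.310 = 2.072 MΩ.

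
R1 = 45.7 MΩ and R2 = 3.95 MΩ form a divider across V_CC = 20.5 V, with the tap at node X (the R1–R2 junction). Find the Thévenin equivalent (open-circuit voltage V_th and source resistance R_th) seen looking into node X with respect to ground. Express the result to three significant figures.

With X open, the divider is unloaded: V_th = 20.5 × 3.95/49.65 = 1.631 V.
Zeroing V_CC shorts the top of R1 to ground, so R_th = R1 ‖ R2 = 3.636 MΩ.

V_th ≈ 1.63 V, R_th ≈ 3.64 MΩ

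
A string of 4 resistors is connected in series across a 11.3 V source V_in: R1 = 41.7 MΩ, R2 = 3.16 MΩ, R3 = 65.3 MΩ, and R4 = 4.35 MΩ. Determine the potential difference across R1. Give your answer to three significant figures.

V ≈ 4.12 V

ΣR = 41.7 + 3.16 + 65.3 + 4.35 = 114.5 MΩ.
V = V_in · R/ΣR = 11.3 × 0.3642 = 4.115 V.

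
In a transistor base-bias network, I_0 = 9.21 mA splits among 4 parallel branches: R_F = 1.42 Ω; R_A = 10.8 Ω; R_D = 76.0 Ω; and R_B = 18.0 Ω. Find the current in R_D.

I ≈ 0.140 mA

Total conductance ΣG = 1/1.42 + 1/10.8 + 1/76.0 + 1/18.0 = 0.8655 (units of 1/Ω).
Current divider: I(R_D) = I_0 · G_k/ΣG = 9.21 × (0.01316/0.8655) = 9.21 × 0.01520 = 0.1400 mA.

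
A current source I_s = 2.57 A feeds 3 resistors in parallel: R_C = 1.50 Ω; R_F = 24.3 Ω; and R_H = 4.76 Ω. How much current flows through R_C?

I ≈ 1.87 A

Total conductance ΣG = 1/1.50 + 1/24.3 + 1/4.76 = 0.9179 (units of 1/Ω).
By the current-divider rule, I = I_s · G_k/ΣG = 2.57 × 0.7263 = 1.867 A.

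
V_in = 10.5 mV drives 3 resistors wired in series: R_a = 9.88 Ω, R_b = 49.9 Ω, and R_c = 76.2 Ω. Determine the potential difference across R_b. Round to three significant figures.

Series total: ΣR = 9.88 + 49.9 + 76.2 = 136.0 Ω.
By the voltage-divider rule, V = 10.5 × 49.90/136.0 = 3.853 mV.

V ≈ 3.85 mV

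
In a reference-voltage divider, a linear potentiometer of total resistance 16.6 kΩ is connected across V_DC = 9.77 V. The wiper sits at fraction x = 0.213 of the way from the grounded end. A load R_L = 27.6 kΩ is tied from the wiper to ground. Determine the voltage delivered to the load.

V_out ≈ 1.89 V

The pot divides into 13.06 kΩ above the wiper and 3.536 kΩ below.
R_L loads the lower segment: effective lower R = 3.134 kΩ.
V_out = 9.77 × 3.134/(13.06 + 3.134) = 1.890 V.
(Unloaded: V_out = x·V_DC = 2.08 V.)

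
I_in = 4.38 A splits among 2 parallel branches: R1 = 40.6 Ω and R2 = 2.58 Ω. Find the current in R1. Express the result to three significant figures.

I ≈ 0.262 A

With just two branches, the current splits inversely with resistance.
So I = 4.38 × 2.58/43.18 = 0.2617 A.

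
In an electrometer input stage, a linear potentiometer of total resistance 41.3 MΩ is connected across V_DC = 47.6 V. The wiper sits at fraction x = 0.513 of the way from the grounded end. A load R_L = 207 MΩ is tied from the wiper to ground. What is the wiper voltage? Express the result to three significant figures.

The pot divides into 20.11 MΩ above the wiper and 21.19 MΩ below.
Lower segment in parallel with the load: 21.19 ‖ 207 = 19.22 MΩ.
Loaded-divider output: V_out = 47.6 × 0.4886 = 23.26 V.

V_out ≈ 23.3 V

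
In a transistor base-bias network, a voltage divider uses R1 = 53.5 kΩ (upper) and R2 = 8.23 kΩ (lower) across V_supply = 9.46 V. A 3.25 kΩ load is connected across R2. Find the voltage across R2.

First combine the lower leg with the load: R2 ‖ R_L = 2.330 kΩ.
Voltage divider with the loaded lower leg: V_out = 9.46 × 2.330/(53.5 + 2.330) = 9.46 × 0.04173 = 0.3948 V.

V_out ≈ 0.395 V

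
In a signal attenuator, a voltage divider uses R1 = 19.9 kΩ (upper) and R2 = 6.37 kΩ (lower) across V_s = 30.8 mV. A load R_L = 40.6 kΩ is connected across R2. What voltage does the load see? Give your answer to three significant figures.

R2 ‖ R_L = (6.37 × 40.6)/(6.37 + 40.6) = 5.506 kΩ.
Then V_out = V_s · R2'/(R1 + R2') = 30.8 × 5.506/25.41 = 6.675 mV.
(Unloaded it would be 7.47 mV; the load pulls it down.)

V_out ≈ 6.68 mV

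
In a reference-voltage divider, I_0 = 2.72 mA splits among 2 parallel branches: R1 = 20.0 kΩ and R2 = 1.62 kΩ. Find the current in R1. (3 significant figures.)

Two-branch current divider: I_k = I_0 · R_other/(R_1 + R_2).
I(R1) = 2.72 × 1.62/(20.0 + 1.62) = 2.72 × 0.07493 = 0.2038 mA.

I ≈ 0.204 mA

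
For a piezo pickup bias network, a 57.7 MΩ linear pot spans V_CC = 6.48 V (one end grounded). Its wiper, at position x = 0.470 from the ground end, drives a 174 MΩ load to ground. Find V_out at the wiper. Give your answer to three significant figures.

Split the track: R_lower = x·R_p = 27.12 MΩ, R_upper = (1−x)·R_p = 30.58 MΩ.
(x·R_p) ‖ R_L = 23.46 MΩ.
Loaded-divider output: V_out = 6.48 × 0.4341 = 2.813 V.
(Unloaded: V_out = x·V_CC = 3.05 V.)

V_out ≈ 2.81 V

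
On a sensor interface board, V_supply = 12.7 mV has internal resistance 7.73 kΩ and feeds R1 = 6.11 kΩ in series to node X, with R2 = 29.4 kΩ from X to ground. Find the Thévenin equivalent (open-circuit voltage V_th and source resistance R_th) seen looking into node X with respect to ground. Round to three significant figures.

V_th ≈ 8.64 mV, R_th ≈ 9.41 kΩ

R1' = 7.73 + 6.11 = 13.84 kΩ (source resistance + R1).
V_th is the unloaded tap voltage: V_supply · R2/(R1'+R2) = 12.7 × 0.6799 = 8.635 mV.
With V_supply suppressed (replaced by a short), R_th = R1' ‖ R2 = (13.84 × 29.4)/(13.84 + 29.4) = 9.410 kΩ.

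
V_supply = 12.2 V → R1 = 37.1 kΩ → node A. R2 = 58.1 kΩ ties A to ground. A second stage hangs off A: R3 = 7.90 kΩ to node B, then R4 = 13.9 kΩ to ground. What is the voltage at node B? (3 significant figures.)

The second stage (R3 + R4 = 21.80 kΩ) loads node A in parallel with R2.
Effective lower resistance at A: R2 ‖ 21.80 = 15.85 kΩ.
So V_A = 12.2 × 0.2994 = 3.652 V.
V_B = V_A × 0.6376 = 2.329 V.

V_B ≈ 2.33 V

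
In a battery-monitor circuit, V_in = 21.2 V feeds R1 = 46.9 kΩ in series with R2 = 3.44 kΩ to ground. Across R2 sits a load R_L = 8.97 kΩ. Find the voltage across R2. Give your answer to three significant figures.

First combine the lower leg with the load: R2 ‖ R_L = 2.486 kΩ.
Then V_out = V_in · R2'/(R1 + R2') = 21.2 × 2.486/49.39 = 1.067 V.

V_out ≈ 1.07 V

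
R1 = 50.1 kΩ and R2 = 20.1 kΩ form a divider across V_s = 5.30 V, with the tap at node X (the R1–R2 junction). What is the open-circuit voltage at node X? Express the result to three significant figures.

Open-circuit (no load on X): V_th = V_s · R2/(R1 + R2) = 5.30 × 20.1/(50.10 + 20.1) = 1.518 V.

V_th ≈ 1.52 V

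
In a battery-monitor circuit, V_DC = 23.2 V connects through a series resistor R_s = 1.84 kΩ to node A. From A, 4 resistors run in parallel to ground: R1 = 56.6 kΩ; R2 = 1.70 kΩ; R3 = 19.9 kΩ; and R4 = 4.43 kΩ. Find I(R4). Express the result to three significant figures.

Parallel bank: R_p = 1/(1/56.6 + 1/1.70 + 1/19.9 + 1/4.43) = 1.134 kΩ.
V_A = 23.2 × 1.134/2.974 = 8.846 V.
I(R4) = V_A / R4 = 8.846/4.43 = 1.997 mA.

I ≈ 2.00 mA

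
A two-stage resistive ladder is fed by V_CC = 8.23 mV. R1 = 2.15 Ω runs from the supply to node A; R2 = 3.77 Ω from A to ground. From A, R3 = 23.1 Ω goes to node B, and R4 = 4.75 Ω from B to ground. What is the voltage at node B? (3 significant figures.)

V_B ≈ 0.852 mV

Node A sees R2 in parallel with the series input of stage 2, R3 + R4 = 27.85 Ω.
Effective lower resistance at A: R2 ‖ 27.85 = 3.321 Ω.
First divider: V_A = V_CC · 3.321/(2.15 + 3.321) = 4.995 mV.
V_B = V_A × 0.1706 = 0.8520 mV.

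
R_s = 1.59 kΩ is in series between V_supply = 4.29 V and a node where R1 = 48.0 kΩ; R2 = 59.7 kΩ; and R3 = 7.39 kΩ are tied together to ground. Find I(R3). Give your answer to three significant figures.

Parallel bank: R_p = 1/(1/48.0 + 1/59.7 + 1/7.39) = 5.784 kΩ.
Node voltage V_A = V_supply · R_p/(R_s + R_p) = 4.29 × 0.7844 = 3.365 V.
I(R3) = V_A / R3 = 3.365/7.39 = 0.4553 mA.
(Equivalently: I_total = 0.5818 mA, then current-divider fraction G_k/ΣG = 0.7826.)

I ≈ 0.455 mA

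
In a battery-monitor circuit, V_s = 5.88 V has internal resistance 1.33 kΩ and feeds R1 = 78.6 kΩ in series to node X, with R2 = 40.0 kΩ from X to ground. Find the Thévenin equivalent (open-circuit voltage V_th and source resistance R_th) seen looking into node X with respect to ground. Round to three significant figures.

V_th ≈ 1.96 V, R_th ≈ 26.7 kΩ

R1' = 1.33 + 78.6 = 79.93 kΩ (source resistance + R1).
With X open, the divider is unloaded: V_th = 5.88 × 40.0/119.9 = 1.961 V.
Zeroing V_s shorts the top of R1' to ground, so R_th = R1' ‖ R2 = 26.66 kΩ.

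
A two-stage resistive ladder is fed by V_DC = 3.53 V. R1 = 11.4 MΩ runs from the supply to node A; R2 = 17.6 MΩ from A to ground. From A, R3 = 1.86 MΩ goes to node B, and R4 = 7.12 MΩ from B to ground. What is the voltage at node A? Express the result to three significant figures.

V_A ≈ 1.21 V

Looking into the second stage from A: R3 + R4 = 8.980 MΩ appears in parallel with R2.
Effective lower resistance at A: R2 ‖ 8.980 = 5.946 MΩ.
V_A = 3.53 × 5.946/(11.4 + 5.946) = 1.210 V.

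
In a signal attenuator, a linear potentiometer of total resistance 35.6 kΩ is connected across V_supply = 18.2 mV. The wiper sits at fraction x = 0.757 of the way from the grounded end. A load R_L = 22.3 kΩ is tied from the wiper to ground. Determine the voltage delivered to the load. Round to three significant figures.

Lower segment x·R_p = 26.95 kΩ; upper segment (1−x)·R_p = 8.651 kΩ.
Lower segment in parallel with the load: 26.95 ‖ 22.3 = 12.20 kΩ.
Loaded-divider output: V_out = 18.2 × 0.5852 = 10.65 mV.
(Unloaded: V_out = x·V_supply = 13.8 mV.)

V_out ≈ 10.6 mV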